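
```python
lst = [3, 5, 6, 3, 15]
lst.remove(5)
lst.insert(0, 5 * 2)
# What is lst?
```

After line 1: lst = [3, 5, 6, 3, 15]
After line 2 (remove first 5): lst = [3, 6, 3, 15]
After line 3 (insert 10 at index 0): lst = [10, 3, 6, 3, 15]

[10, 3, 6, 3, 15]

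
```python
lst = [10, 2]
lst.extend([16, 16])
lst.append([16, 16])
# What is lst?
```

After line 1: lst = [10, 2]
After line 2 (extend unpacks [16, 16]): lst = [10, 2, 16, 16]
After line 3 (append adds [16, 16] as single element): lst = [10, 2, 16, 16, [16, 16]]

[10, 2, 16, 16, [16, 16]]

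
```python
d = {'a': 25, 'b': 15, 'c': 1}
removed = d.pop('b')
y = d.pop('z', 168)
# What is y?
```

After line 1: d = {'a': 25, 'b': 15, 'c': 1}
After line 2 (pop 'b' returns 15): d = {'a': 25, 'c': 1}, removed = 15
After line 3 (pop 'z' missing, returns default 168): d = {'a': 25, 'c': 1}, y = 168

168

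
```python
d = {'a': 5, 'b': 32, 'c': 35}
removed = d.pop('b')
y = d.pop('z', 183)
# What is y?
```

After line 1: d = {'a': 5, 'b': 32, 'c': 35}
After line 2 (pop 'b' returns 32): d = {'a': 5, 'c': 35}, removed = 32
After line 3 (pop 'z' missing, returns default 183): d = {'a': 5, 'c': 35}, y = 183

183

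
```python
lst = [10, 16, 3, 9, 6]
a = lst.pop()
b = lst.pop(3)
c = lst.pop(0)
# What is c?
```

After line 1: lst = [10, 16, 3, 9, 6]
After line 2 (pop() -> a = 6): lst = [10, 16, 3, 9]
After line 3 (pop(3) -> b = 9): lst = [10, 16, 3]
After line 4 (pop(0) -> c = 10): lst = [16, 3]

10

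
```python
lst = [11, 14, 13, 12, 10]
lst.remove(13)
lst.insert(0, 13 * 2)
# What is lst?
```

After line 1: lst = [11, 14, 13, 12, 10]
After line 2 (remove first 13): lst = [11, 14, 12, 10]
After line 3 (insert 26 at index 0): lst = [26, 11, 14, 12, 10]

[26, 11, 14, 12, 10]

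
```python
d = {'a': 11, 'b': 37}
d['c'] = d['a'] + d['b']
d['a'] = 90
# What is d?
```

After line 1: d = {'a': 11, 'b': 37}
After line 2 (d['c'] = 11 + 37): d = {'a': 11, 'b': 37, 'c': 48}
After line 3: d = {'a': 90, 'b': 37, 'c': 48}

{'a': 90, 'b': 37, 'c': 48}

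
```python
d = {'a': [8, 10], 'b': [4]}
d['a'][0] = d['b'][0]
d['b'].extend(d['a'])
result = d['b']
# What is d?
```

After line 1: d = {'a': [8, 10], 'b': [4]}
After line 2 (a[0] = b[0] = 4): d = {'a': [4, 10], 'b': [4]}
After line 3 (b.extend(a) appends [4, 10]): d = {'a': [4, 10], 'b': [4, 4, 10]}
After line 4: result = d['b'] = [4, 4, 10]

{'a': [4, 10], 'b': [4, 4, 10]}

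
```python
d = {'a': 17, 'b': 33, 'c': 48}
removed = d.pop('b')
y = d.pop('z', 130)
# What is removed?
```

After line 1: d = {'a': 17, 'b': 33, 'c': 48}
After line 2 (pop 'b' returns 33): d = {'a': 17, 'c': 48}, removed = 33
After line 3 (pop 'z' missing, returns default 130): d = {'a': 17, 'c': 48}, y = 130

33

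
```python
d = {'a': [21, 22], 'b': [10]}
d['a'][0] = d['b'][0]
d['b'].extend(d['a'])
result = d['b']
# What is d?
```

After line 1: d = {'a': [21, 22], 'b': [10]}
After line 2 (a[0] = b[0] = 10): d = {'a': [10, 22], 'b': [10]}
After line 3 (b.extend(a) appends [10, 22]): d = {'a': [10, 22], 'b': [10, 10, 22]}
After line 4: result = d['b'] = [10, 10, 22]

{'a': [10, 22], 'b': [10, 10, 22]}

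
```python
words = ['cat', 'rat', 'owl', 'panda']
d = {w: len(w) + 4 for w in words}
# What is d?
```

{'cat': 7, 'rat': 7, 'owl': 7, 'panda': 9}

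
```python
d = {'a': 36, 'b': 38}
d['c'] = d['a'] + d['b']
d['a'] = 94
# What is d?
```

After line 1: d = {'a': 36, 'b': 38}
After line 2 (d['c'] = 36 + 38): d = {'a': 36, 'b': 38, 'c': 74}
After line 3: d = {'a': 94, 'b': 38, 'c': 74}

{'a': 94, 'b': 38, 'c': 74}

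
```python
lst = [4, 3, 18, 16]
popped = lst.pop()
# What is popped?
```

16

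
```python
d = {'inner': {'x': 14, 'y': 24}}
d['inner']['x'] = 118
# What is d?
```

After line 1: d = {'inner': {'x': 14, 'y': 24}}
After line 2 (inner x overwritten): d = {'inner': {'x': 118, 'y': 24}}

{'inner': {'x': 118, 'y': 24}}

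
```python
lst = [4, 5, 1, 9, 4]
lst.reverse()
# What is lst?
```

[4, 9, 1, 5, 4]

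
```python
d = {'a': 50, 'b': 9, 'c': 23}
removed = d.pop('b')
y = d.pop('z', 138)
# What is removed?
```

After line 1: d = {'a': 50, 'b': 9, 'c': 23}
After line 2 (pop 'b' returns 9): d = {'a': 50, 'c': 23}, removed = 9
After line 3 (pop 'z' missing, returns default 138): d = {'a': 50, 'c': 23}, y = 138

9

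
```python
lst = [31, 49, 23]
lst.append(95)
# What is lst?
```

[31, 49, 23, 95]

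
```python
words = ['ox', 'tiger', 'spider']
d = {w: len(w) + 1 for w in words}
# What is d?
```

{'ox': 3, 'tiger': 6, 'spider': 7}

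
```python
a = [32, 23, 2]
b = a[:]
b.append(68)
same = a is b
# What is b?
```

After line 1: a = [32, 23, 2]
After line 2 (b = a[:] is a shallow copy, new object): a = [32, 23, 2], b = [32, 23, 2]
After line 3 (append only mutates b): a = [32, 23, 2], b = [32, 23, 2, 68]
After line 4 (same = a is b; different objects -> False): same = False

[32, 23, 2, 68]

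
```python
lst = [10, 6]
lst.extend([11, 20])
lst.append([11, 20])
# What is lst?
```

After line 1: lst = [10, 6]
After line 2 (extend unpacks [11, 20]): lst = [10, 6, 11, 20]
After line 3 (append adds [11, 20] as single element): lst = [10, 6, 11, 20, [11, 20]]

[10, 6, 11, 20, [11, 20]]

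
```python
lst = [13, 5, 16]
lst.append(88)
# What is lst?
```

[13, 5, 16, 88]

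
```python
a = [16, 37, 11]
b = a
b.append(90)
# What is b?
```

After line 1: a = [16, 37, 11]
After line 2 (b = a is an alias, same object): a = [16, 37, 11], b = [16, 37, 11]
After line 3 (b.append mutates the shared list): a = [16, 37, 11, 90], b = [16, 37, 11, 90]

[16, 37, 11, 90]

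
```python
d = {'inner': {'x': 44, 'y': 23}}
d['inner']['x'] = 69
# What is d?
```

After line 1: d = {'inner': {'x': 44, 'y': 23}}
After line 2 (inner x overwritten): d = {'inner': {'x': 69, 'y': 23}}

{'inner': {'x': 69, 'y': 23}}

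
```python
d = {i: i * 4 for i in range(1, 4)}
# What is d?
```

{1: 4, 2: 8, 3: 12}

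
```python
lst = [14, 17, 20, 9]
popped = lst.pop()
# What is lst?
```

[14, 17, 20]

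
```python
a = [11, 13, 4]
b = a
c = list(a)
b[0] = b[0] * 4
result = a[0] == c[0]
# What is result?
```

After line 1: a = [11, 13, 4]
After line 2 (b = a, alias): a = [11, 13, 4], b = [11, 13, 4]
After line 3 (c = list(a) is a copy, new object): c = [11, 13, 4]
After line 4 (b[0] = 11 * 4 = 44; mutates shared a/b): a = b = [44, 13, 4], c = [11, 13, 4]
After line 5 (a[0] = 44, c[0] = 11; result = False)

False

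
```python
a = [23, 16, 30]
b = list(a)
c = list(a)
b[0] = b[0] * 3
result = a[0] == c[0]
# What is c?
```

After line 1: a = [23, 16, 30]
After line 2 (b = list(a), copy): a = [23, 16, 30], b = [23, 16, 30]
After line 3 (c = list(a) is a copy, new object): c = [23, 16, 30]
After line 4 (b[0] = 23 * 3 = 69; only b mutates (copy)): a = [23, 16, 30], b = [69, 16, 30], c = [23, 16, 30]
After line 5 (a[0] = 23, c[0] = 23; result = True)

[23, 16, 30]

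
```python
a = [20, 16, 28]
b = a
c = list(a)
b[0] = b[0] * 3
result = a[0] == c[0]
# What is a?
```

After line 1: a = [20, 16, 28]
After line 2 (b = a, alias): a = [20, 16, 28], b = [20, 16, 28]
After line 3 (c = list(a) is a copy, new object): c = [20, 16, 28]
After line 4 (b[0] = 20 * 3 = 60; mutates shared a/b): a = b = [60, 16, 28], c = [20, 16, 28]
After line 5 (a[0] = 60, c[0] = 20; result = False)

[60, 16, 28]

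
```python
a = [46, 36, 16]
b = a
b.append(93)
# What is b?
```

After line 1: a = [46, 36, 16]
After line 2 (b = a is an alias, same object): a = [46, 36, 16], b = [46, 36, 16]
After line 3 (b.append mutates the shared list): a = [46, 36, 16, 93], b = [46, 36, 16, 93]

[46, 36, 16, 93]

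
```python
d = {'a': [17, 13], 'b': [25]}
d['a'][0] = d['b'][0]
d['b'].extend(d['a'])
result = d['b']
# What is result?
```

After line 1: d = {'a': [17, 13], 'b': [25]}
After line 2 (a[0] = b[0] = 25): d = {'a': [25, 13], 'b': [25]}
After line 3 (b.extend(a) appends [25, 13]): d = {'a': [25, 13], 'b': [25, 25, 13]}
After line 4: result = d['b'] = [25, 25, 13]

[25, 25, 13]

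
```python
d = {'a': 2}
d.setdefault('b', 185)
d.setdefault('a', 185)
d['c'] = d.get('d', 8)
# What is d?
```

After line 1: d = {'a': 2}
After line 2 (setdefault adds 'b'=185): d = {'a': 2, 'b': 185}
After line 3 (setdefault 'a' no-op, already exists): d = {'a': 2, 'b': 185}
After line 4 (get('d', 8) returns default since 'd' not in d): d = {'a': 2, 'b': 185, 'c': 8}

{'a': 2, 'b': 185, 'c': 8}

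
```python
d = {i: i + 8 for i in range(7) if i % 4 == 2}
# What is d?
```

{2: 10, 6: 14}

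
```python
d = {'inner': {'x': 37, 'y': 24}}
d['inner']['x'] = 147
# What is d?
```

After line 1: d = {'inner': {'x': 37, 'y': 24}}
After line 2 (inner x overwritten): d = {'inner': {'x': 147, 'y': 24}}

{'inner': {'x': 147, 'y': 24}}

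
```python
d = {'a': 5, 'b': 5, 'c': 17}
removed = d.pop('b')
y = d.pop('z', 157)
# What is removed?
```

After line 1: d = {'a': 5, 'b': 5, 'c': 17}
After line 2 (pop 'b' returns 5): d = {'a': 5, 'c': 17}, removed = 5
After line 3 (pop 'z' missing, returns default 157): d = {'a': 5, 'c': 17}, y = 157

5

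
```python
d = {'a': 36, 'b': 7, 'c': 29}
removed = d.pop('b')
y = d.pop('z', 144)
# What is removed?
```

After line 1: d = {'a': 36, 'b': 7, 'c': 29}
After line 2 (pop 'b' returns 7): d = {'a': 36, 'c': 29}, removed = 7
After line 3 (pop 'z' missing, returns default 144): d = {'a': 36, 'c': 29}, y = 144

7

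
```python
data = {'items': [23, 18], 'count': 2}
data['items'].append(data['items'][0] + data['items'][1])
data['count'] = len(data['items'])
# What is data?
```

After line 1: data = {'items': [23, 18], 'count': 2}
After line 2 (append 23 + 18 = 41): data = {'items': [23, 18, 41], 'count': 2}
After line 3 (count = len(items) = 3): data = {'items': [23, 18, 41], 'count': 3}

{'items': [23, 18, 41], 'count': 3}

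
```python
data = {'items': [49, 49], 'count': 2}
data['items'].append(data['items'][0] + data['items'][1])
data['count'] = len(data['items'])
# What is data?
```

After line 1: data = {'items': [49, 49], 'count': 2}
After line 2 (append 49 + 49 = 98): data = {'items': [49, 49, 98], 'count': 2}
After line 3 (count = len(items) = 3): data = {'items': [49, 49, 98], 'count': 3}

{'items': [49, 49, 98], 'count': 3}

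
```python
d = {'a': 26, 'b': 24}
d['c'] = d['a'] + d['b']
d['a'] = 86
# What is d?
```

After line 1: d = {'a': 26, 'b': 24}
After line 2 (d['c'] = 26 + 24): d = {'a': 26, 'b': 24, 'c': 50}
After line 3: d = {'a': 86, 'b': 24, 'c': 50}

{'a': 86, 'b': 24, 'c': 50}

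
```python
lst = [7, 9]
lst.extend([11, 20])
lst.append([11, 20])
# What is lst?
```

After line 1: lst = [7, 9]
After line 2 (extend unpacks [11, 20]): lst = [7, 9, 11, 20]
After line 3 (append adds [11, 20] as single element): lst = [7, 9, 11, 20, [11, 20]]

[7, 9, 11, 20, [11, 20]]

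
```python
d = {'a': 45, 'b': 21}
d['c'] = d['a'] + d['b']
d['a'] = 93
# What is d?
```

After line 1: d = {'a': 45, 'b': 21}
After line 2 (d['c'] = 45 + 21): d = {'a': 45, 'b': 21, 'c': 66}
After line 3: d = {'a': 93, 'b': 21, 'c': 66}

{'a': 93, 'b': 21, 'c': 66}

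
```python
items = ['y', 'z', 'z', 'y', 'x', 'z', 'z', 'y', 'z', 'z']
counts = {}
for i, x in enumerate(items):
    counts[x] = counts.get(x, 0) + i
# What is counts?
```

Initial: counts = {}, items = ['y', 'z', 'z', 'y', 'x', 'z', 'z', 'y', 'z', 'z']
i=0, x='y': counts = {'y': 0}
i=1, x='z': counts = {'y': 0, 'z': 1}
i=2, x='z': counts = {'y': 0, 'z': 3}
i=3, x='y': counts = {'y': 3, 'z': 3}
i=4, x='x': counts = {'y': 3, 'z': 3, 'x': 4}
i=5, x='z': counts = {'y': 3, 'z': 8, 'x': 4}
i=6, x='z': counts = {'y': 3, 'z': 14, 'x': 4}
i=7, x='y': counts = {'y': 10, 'z': 14, 'x': 4}
i=8, x='z': counts = {'y': 10, 'z': 22, 'x': 4}
i=9, x='z': counts = {'y': 10, 'z': 31, 'x': 4}

{'y': 10, 'z': 31, 'x': 4}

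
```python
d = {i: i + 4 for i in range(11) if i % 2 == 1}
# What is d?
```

{1: 5, 3: 7, 5: 9, 7: 11, 9: 13}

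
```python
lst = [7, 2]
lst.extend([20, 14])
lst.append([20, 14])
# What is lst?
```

After line 1: lst = [7, 2]
After line 2 (extend unpacks [20, 14]): lst = [7, 2, 20, 14]
After line 3 (append adds [20, 14] as single element): lst = [7, 2, 20, 14, [20, 14]]

[7, 2, 20, 14, [20, 14]]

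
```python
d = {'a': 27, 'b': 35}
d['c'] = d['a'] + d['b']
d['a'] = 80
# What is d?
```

After line 1: d = {'a': 27, 'b': 35}
After line 2 (d['c'] = 27 + 35): d = {'a': 27, 'b': 35, 'c': 62}
After line 3: d = {'a': 80, 'b': 35, 'c': 62}

{'a': 80, 'b': 35, 'c': 62}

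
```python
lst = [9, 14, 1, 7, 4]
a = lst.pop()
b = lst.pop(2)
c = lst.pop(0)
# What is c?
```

After line 1: lst = [9, 14, 1, 7, 4]
After line 2 (pop() -> a = 4): lst = [9, 14, 1, 7]
After line 3 (pop(2) -> b = 1): lst = [9, 14, 7]
After line 4 (pop(0) -> c = 9): lst = [14, 7]

9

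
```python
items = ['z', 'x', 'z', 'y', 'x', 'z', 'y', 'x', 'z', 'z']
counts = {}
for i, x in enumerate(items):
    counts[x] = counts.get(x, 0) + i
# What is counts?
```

Initial: counts = {}, items = ['z', 'x', 'z', 'y', 'x', 'z', 'y', 'x', 'z', 'z']
i=0, x='z': counts = {'z': 0}
i=1, x='x': counts = {'z': 0, 'x': 1}
i=2, x='z': counts = {'z': 2, 'x': 1}
i=3, x='y': counts = {'z': 2, 'x': 1, 'y': 3}
i=4, x='x': counts = {'z': 2, 'x': 5, 'y': 3}
i=5, x='z': counts = {'z': 7, 'x': 5, 'y': 3}
i=6, x='y': counts = {'z': 7, 'x': 5, 'y': 9}
i=7, x='x': counts = {'z': 7, 'x': 12, 'y': 9}
i=8, x='z': counts = {'z': 15, 'x': 12, 'y': 9}
i=9, x='z': counts = {'z': 24, 'x': 12, 'y': 9}

{'z': 24, 'x': 12, 'y': 9}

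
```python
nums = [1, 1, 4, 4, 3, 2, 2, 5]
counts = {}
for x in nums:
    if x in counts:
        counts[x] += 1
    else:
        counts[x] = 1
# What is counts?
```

Initial: counts = {}, nums = [1, 1, 4, 4, 3, 2, 2, 5]
See 1: counts = {1: 1}
See 1: counts = {1: 2}
See 4: counts = {1: 2, 4: 1}
See 4: counts = {1: 2, 4: 2}
See 3: counts = {1: 2, 4: 2, 3: 1}
See 2: counts = {1: 2, 4: 2, 3: 1, 2: 1}
See 2: counts = {1: 2, 4: 2, 3: 1, 2: 2}
See 5: counts = {1: 2, 4: 2, 3: 1, 2: 2, 5: 1}

{1: 2, 4: 2, 3: 1, 2: 2, 5: 1}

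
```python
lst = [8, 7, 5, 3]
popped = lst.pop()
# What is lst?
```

[8, 7, 5]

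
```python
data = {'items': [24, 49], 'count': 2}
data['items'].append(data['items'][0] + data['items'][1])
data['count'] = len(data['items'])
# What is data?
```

After line 1: data = {'items': [24, 49], 'count': 2}
After line 2 (append 24 + 49 = 73): data = {'items': [24, 49, 73], 'count': 2}
After line 3 (count = len(items) = 3): data = {'items': [24, 49, 73], 'count': 3}

{'items': [24, 49, 73], 'count': 3}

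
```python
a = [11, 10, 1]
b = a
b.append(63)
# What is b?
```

After line 1: a = [11, 10, 1]
After line 2 (b = a is an alias, same object): a = [11, 10, 1], b = [11, 10, 1]
After line 3 (b.append mutates the shared list): a = [11, 10, 1, 63], b = [11, 10, 1, 63]

[11, 10, 1, 63]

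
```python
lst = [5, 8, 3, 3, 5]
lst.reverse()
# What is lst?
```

[5, 3, 3, 8, 5]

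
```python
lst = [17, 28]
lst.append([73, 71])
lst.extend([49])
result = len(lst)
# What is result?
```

After line 1: lst = [17, 28]
After line 2 (append adds [73, 71] as single element): lst = [17, 28, [73, 71]]
After line 3 (extend unpacks [49], adds 49): lst = [17, 28, [73, 71], 49]
After line 4: result = len(lst) = 4

4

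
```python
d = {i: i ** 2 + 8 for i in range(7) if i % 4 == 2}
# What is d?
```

{2: 12, 6: 44}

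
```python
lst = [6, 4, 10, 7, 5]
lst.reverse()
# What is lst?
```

[5, 7, 10, 4, 6]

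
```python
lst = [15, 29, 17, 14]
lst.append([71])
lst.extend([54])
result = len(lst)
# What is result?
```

After line 1: lst = [15, 29, 17, 14]
After line 2 (append adds [71] as single element): lst = [15, 29, 17, 14, [71]]
After line 3 (extend unpacks [54], adds 54): lst = [15, 29, 17, 14, [71], 54]
After line 4: result = len(lst) = 6

6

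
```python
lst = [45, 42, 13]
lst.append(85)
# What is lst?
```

[45, 42, 13, 85]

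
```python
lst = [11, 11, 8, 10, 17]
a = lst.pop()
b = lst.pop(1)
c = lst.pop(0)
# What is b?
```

After line 1: lst = [11, 11, 8, 10, 17]
After line 2 (pop() -> a = 17): lst = [11, 11, 8, 10]
After line 3 (pop(1) -> b = 11): lst = [11, 8, 10]
After line 4 (pop(0) -> c = 11): lst = [8, 10]

11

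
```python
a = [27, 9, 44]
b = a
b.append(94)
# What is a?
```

After line 1: a = [27, 9, 44]
After line 2 (b = a is an alias, same object): a = [27, 9, 44], b = [27, 9, 44]
After line 3 (b.append mutates the shared list): a = [27, 9, 44, 94], b = [27, 9, 44, 94]

[27, 9, 44, 94]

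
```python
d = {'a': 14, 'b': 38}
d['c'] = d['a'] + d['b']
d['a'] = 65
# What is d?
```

After line 1: d = {'a': 14, 'b': 38}
After line 2 (d['c'] = 14 + 38): d = {'a': 14, 'b': 38, 'c': 52}
After line 3: d = {'a': 65, 'b': 38, 'c': 52}

{'a': 65, 'b': 38, 'c': 52}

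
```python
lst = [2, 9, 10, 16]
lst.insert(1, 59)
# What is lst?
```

[2, 59, 9, 10, 16]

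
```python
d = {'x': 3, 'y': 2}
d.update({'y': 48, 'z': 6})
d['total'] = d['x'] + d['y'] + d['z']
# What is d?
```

After line 1: d = {'x': 3, 'y': 2}
After line 2 (y overwritten, z added): d = {'x': 3, 'y': 48, 'z': 6}
After line 3 (total = 3 + 48 + 6 = 57): d = {'x': 3, 'y': 48, 'z': 6, 'total': 57}

{'x': 3, 'y': 48, 'z': 6, 'total': 57}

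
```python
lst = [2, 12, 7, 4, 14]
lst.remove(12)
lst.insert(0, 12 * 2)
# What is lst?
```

After line 1: lst = [2, 12, 7, 4, 14]
After line 2 (remove first 12): lst = [2, 7, 4, 14]
After line 3 (insert 24 at index 0): lst = [24, 2, 7, 4, 14]

[24, 2, 7, 4, 14]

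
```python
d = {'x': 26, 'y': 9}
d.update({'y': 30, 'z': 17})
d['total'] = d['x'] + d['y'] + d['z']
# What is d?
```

After line 1: d = {'x': 26, 'y': 9}
After line 2 (y overwritten, z added): d = {'x': 26, 'y': 30, 'z': 17}
After line 3 (total = 26 + 30 + 17 = 73): d = {'x': 26, 'y': 30, 'z': 17, 'total': 73}

{'x': 26, 'y': 30, 'z': 17, 'total': 73}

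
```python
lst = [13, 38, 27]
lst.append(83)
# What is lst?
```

[13, 38, 27, 83]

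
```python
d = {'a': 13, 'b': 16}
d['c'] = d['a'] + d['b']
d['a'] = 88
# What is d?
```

After line 1: d = {'a': 13, 'b': 16}
After line 2 (d['c'] = 13 + 16): d = {'a': 13, 'b': 16, 'c': 29}
After line 3: d = {'a': 88, 'b': 16, 'c': 29}

{'a': 88, 'b': 16, 'c': 29}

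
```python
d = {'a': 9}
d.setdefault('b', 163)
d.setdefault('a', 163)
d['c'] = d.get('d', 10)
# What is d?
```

After line 1: d = {'a': 9}
After line 2 (setdefault adds 'b'=163): d = {'a': 9, 'b': 163}
After line 3 (setdefault 'a' no-op, already exists): d = {'a': 9, 'b': 163}
After line 4 (get('d', 10) returns default since 'd' not in d): d = {'a': 9, 'b': 163, 'c': 10}

{'a': 9, 'b': 163, 'c': 10}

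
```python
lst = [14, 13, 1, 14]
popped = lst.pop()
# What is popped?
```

14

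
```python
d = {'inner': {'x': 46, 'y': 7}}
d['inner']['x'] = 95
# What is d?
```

After line 1: d = {'inner': {'x': 46, 'y': 7}}
After line 2 (inner x overwritten): d = {'inner': {'x': 95, 'y': 7}}

{'inner': {'x': 95, 'y': 7}}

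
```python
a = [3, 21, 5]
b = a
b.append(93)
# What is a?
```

After line 1: a = [3, 21, 5]
After line 2 (b = a is an alias, same object): a = [3, 21, 5], b = [3, 21, 5]
After line 3 (b.append mutates the shared list): a = [3, 21, 5, 93], b = [3, 21, 5, 93]

[3, 21, 5, 93]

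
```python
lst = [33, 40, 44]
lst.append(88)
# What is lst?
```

[33, 40, 44, 88]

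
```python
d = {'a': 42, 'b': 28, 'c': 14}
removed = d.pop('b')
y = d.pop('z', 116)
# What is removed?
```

After line 1: d = {'a': 42, 'b': 28, 'c': 14}
After line 2 (pop 'b' returns 28): d = {'a': 42, 'c': 14}, removed = 28
After line 3 (pop 'z' missing, returns default 116): d = {'a': 42, 'c': 14}, y = 116

28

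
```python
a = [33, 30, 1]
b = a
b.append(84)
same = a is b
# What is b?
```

After line 1: a = [33, 30, 1]
After line 2 (b = a is an alias, same object): a = [33, 30, 1], b = [33, 30, 1]
After line 3 (b.append mutates the shared list): a = [33, 30, 1, 84], b = [33, 30, 1, 84]
After line 4 (same = a is b; same object -> True): same = True

[33, 30, 1, 84]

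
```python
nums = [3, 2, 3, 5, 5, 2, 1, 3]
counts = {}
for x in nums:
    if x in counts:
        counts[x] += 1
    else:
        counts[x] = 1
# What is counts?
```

Initial: counts = {}, nums = [3, 2, 3, 5, 5, 2, 1, 3]
See 3: counts = {3: 1}
See 2: counts = {3: 1, 2: 1}
See 3: counts = {3: 2, 2: 1}
See 5: counts = {3: 2, 2: 1, 5: 1}
See 5: counts = {3: 2, 2: 1, 5: 2}
See 2: counts = {3: 2, 2: 2, 5: 2}
See 1: counts = {3: 2, 2: 2, 5: 2, 1: 1}
See 3: counts = {3: 3, 2: 2, 5: 2, 1: 1}

{3: 3, 2: 2, 5: 2, 1: 1}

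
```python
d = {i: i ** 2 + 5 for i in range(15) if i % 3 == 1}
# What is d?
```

{1: 6, 4: 21, 7: 54, 10: 105, 13: 174}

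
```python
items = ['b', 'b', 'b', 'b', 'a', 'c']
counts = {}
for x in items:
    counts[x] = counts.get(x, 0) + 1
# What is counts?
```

Initial: counts = {}, items = ['b', 'b', 'b', 'b', 'a', 'c']
See 'b': counts = {'b': 1}
See 'b': counts = {'b': 2}
See 'b': counts = {'b': 3}
See 'b': counts = {'b': 4}
See 'a': counts = {'b': 4, 'a': 1}
See 'c': counts = {'b': 4, 'a': 1, 'c': 1}

{'b': 4, 'a': 1, 'c': 1}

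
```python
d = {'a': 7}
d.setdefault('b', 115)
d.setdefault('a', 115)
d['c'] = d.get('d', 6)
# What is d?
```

After line 1: d = {'a': 7}
After line 2 (setdefault adds 'b'=115): d = {'a': 7, 'b': 115}
After line 3 (setdefault 'a' no-op, already exists): d = {'a': 7, 'b': 115}
After line 4 (get('d', 6) returns default since 'd' not in d): d = {'a': 7, 'b': 115, 'c': 6}

{'a': 7, 'b': 115, 'c': 6}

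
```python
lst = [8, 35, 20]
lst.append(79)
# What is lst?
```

[8, 35, 20, 79]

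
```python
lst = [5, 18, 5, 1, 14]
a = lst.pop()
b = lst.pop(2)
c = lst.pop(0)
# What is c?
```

After line 1: lst = [5, 18, 5, 1, 14]
After line 2 (pop() -> a = 14): lst = [5, 18, 5, 1]
After line 3 (pop(2) -> b = 5): lst = [5, 18, 1]
After line 4 (pop(0) -> c = 5): lst = [18, 1]

5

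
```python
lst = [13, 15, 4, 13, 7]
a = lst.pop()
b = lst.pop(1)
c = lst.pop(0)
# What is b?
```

After line 1: lst = [13, 15, 4, 13, 7]
After line 2 (pop() -> a = 7): lst = [13, 15, 4, 13]
After line 3 (pop(1) -> b = 15): lst = [13, 4, 13]
After line 4 (pop(0) -> c = 13): lst = [4, 13]

15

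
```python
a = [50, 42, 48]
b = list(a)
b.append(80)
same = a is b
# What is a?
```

After line 1: a = [50, 42, 48]
After line 2 (b = list(a) is a shallow copy, new object): a = [50, 42, 48], b = [50, 42, 48]
After line 3 (append only mutates b): a = [50, 42, 48], b = [50, 42, 48, 80]
After line 4 (same = a is b; different objects -> False): same = False

[50, 42, 48]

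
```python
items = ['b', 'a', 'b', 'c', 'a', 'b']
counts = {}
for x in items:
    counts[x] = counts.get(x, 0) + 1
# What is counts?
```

Initial: counts = {}, items = ['b', 'a', 'b', 'c', 'a', 'b']
See 'b': counts = {'b': 1}
See 'a': counts = {'b': 1, 'a': 1}
See 'b': counts = {'b': 2, 'a': 1}
See 'c': counts = {'b': 2, 'a': 1, 'c': 1}
See 'a': counts = {'b': 2, 'a': 2, 'c': 1}
See 'b': counts = {'b': 3, 'a': 2, 'c': 1}

{'b': 3, 'a': 2, 'c': 1}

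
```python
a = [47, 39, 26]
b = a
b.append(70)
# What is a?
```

After line 1: a = [47, 39, 26]
After line 2 (b = a is an alias, same object): a = [47, 39, 26], b = [47, 39, 26]
After line 3 (b.append mutates the shared list): a = [47, 39, 26, 70], b = [47, 39, 26, 70]

[47, 39, 26, 70]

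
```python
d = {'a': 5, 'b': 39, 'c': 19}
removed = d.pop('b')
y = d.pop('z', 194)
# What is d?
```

After line 1: d = {'a': 5, 'b': 39, 'c': 19}
After line 2 (pop 'b' returns 39): d = {'a': 5, 'c': 19}, removed = 39
After line 3 (pop 'z' missing, returns default 194): d = {'a': 5, 'c': 19}, y = 194

{'a': 5, 'c': 19}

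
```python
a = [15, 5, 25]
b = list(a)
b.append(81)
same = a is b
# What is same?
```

After line 1: a = [15, 5, 25]
After line 2 (b = list(a) is a shallow copy, new object): a = [15, 5, 25], b = [15, 5, 25]
After line 3 (append only mutates b): a = [15, 5, 25], b = [15, 5, 25, 81]
After line 4 (same = a is b; different objects -> False): same = False

False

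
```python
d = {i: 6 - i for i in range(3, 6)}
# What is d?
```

{3: 3, 4: 2, 5: 1}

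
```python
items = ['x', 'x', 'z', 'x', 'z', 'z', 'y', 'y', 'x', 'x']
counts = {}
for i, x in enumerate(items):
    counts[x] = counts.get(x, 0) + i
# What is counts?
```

Initial: counts = {}, items = ['x', 'x', 'z', 'x', 'z', 'z', 'y', 'y', 'x', 'x']
i=0, x='x': counts = {'x': 0}
i=1, x='x': counts = {'x': 1}
i=2, x='z': counts = {'x': 1, 'z': 2}
i=3, x='x': counts = {'x': 4, 'z': 2}
i=4, x='z': counts = {'x': 4, 'z': 6}
i=5, x='z': counts = {'x': 4, 'z': 11}
i=6, x='y': counts = {'x': 4, 'z': 11, 'y': 6}
i=7, x='y': counts = {'x': 4, 'z': 11, 'y': 13}
i=8, x='x': counts = {'x': 12, 'z': 11, 'y': 13}
i=9, x='x': counts = {'x': 21, 'z': 11, 'y': 13}

{'x': 21, 'z': 11, 'y': 13}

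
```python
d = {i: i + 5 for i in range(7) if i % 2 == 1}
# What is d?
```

{1: 6, 3: 8, 5: 10}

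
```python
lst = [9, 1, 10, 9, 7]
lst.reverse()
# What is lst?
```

[7, 9, 10, 1, 9]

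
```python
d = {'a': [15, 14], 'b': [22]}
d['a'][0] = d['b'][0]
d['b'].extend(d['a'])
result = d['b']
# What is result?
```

After line 1: d = {'a': [15, 14], 'b': [22]}
After line 2 (a[0] = b[0] = 22): d = {'a': [22, 14], 'b': [22]}
After line 3 (b.extend(a) appends [22, 14]): d = {'a': [22, 14], 'b': [22, 22, 14]}
After line 4: result = d['b'] = [22, 22, 14]

[22, 22, 14]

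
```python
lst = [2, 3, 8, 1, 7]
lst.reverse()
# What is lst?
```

[7, 1, 8, 3, 2]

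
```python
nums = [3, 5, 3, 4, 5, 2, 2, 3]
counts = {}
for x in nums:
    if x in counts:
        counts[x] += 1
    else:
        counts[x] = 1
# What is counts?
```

Initial: counts = {}, nums = [3, 5, 3, 4, 5, 2, 2, 3]
See 3: counts = {3: 1}
See 5: counts = {3: 1, 5: 1}
See 3: counts = {3: 2, 5: 1}
See 4: counts = {3: 2, 5: 1, 4: 1}
See 5: counts = {3: 2, 5: 2, 4: 1}
See 2: counts = {3: 2, 5: 2, 4: 1, 2: 1}
See 2: counts = {3: 2, 5: 2, 4: 1, 2: 2}
See 3: counts = {3: 3, 5: 2, 4: 1, 2: 2}

{3: 3, 5: 2, 4: 1, 2: 2}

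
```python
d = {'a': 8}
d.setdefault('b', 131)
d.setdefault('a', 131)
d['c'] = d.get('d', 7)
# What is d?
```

After line 1: d = {'a': 8}
After line 2 (setdefault adds 'b'=131): d = {'a': 8, 'b': 131}
After line 3 (setdefault 'a' no-op, already exists): d = {'a': 8, 'b': 131}
After line 4 (get('d', 7) returns default since 'd' not in d): d = {'a': 8, 'b': 131, 'c': 7}

{'a': 8, 'b': 131, 'c': 7}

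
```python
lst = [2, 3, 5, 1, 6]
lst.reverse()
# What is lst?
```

[6, 1, 5, 3, 2]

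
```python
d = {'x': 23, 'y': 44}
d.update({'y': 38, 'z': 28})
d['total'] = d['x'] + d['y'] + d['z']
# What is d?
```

After line 1: d = {'x': 23, 'y': 44}
After line 2 (y overwritten, z added): d = {'x': 23, 'y': 38, 'z': 28}
After line 3 (total = 23 + 38 + 28 = 89): d = {'x': 23, 'y': 38, 'z': 28, 'total': 89}

{'x': 23, 'y': 38, 'z': 28, 'total': 89}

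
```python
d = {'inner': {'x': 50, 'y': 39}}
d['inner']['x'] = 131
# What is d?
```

After line 1: d = {'inner': {'x': 50, 'y': 39}}
After line 2 (inner x overwritten): d = {'inner': {'x': 131, 'y': 39}}

{'inner': {'x': 131, 'y': 39}}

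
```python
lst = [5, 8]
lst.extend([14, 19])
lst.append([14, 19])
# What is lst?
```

After line 1: lst = [5, 8]
After line 2 (extend unpacks [14, 19]): lst = [5, 8, 14, 19]
After line 3 (append adds [14, 19] as single element): lst = [5, 8, 14, 19, [14, 19]]

[5, 8, 14, 19, [14, 19]]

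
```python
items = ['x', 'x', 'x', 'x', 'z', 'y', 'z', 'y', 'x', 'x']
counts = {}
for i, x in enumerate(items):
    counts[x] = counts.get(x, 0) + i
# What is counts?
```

Initial: counts = {}, items = ['x', 'x', 'x', 'x', 'z', 'y', 'z', 'y', 'x', 'x']
i=0, x='x': counts = {'x': 0}
i=1, x='x': counts = {'x': 1}
i=2, x='x': counts = {'x': 3}
i=3, x='x': counts = {'x': 6}
i=4, x='z': counts = {'x': 6, 'z': 4}
i=5, x='y': counts = {'x': 6, 'z': 4, 'y': 5}
i=6, x='z': counts = {'x': 6, 'z': 10, 'y': 5}
i=7, x='y': counts = {'x': 6, 'z': 10, 'y': 12}
i=8, x='x': counts = {'x': 14, 'z': 10, 'y': 12}
i=9, x='x': counts = {'x': 23, 'z': 10, 'y': 12}

{'x': 23, 'z': 10, 'y': 12}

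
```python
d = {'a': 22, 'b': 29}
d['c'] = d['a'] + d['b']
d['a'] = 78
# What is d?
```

After line 1: d = {'a': 22, 'b': 29}
After line 2 (d['c'] = 22 + 29): d = {'a': 22, 'b': 29, 'c': 51}
After line 3: d = {'a': 78, 'b': 29, 'c': 51}

{'a': 78, 'b': 29, 'c': 51}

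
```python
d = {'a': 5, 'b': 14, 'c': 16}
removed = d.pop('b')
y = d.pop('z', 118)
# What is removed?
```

After line 1: d = {'a': 5, 'b': 14, 'c': 16}
After line 2 (pop 'b' returns 14): d = {'a': 5, 'c': 16}, removed = 14
After line 3 (pop 'z' missing, returns default 118): d = {'a': 5, 'c': 16}, y = 118

14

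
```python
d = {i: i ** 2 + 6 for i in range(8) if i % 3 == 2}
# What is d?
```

{2: 10, 5: 31}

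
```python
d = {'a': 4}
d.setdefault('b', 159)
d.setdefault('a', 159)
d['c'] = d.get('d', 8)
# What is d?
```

After line 1: d = {'a': 4}
After line 2 (setdefault adds 'b'=159): d = {'a': 4, 'b': 159}
After line 3 (setdefault 'a' no-op, already exists): d = {'a': 4, 'b': 159}
After line 4 (get('d', 8) returns default since 'd' not in d): d = {'a': 4, 'b': 159, 'c': 8}

{'a': 4, 'b': 159, 'c': 8}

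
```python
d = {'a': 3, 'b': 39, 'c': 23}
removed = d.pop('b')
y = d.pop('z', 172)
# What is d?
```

After line 1: d = {'a': 3, 'b': 39, 'c': 23}
After line 2 (pop 'b' returns 39): d = {'a': 3, 'c': 23}, removed = 39
After line 3 (pop 'z' missing, returns default 172): d = {'a': 3, 'c': 23}, y = 172

{'a': 3, 'c': 23}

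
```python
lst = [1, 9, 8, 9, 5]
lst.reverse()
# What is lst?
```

[5, 9, 8, 9, 1]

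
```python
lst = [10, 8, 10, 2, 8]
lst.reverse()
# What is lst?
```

[8, 2, 10, 8, 10]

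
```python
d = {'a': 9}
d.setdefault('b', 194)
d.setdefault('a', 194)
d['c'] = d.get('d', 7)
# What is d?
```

After line 1: d = {'a': 9}
After line 2 (setdefault adds 'b'=194): d = {'a': 9, 'b': 194}
After line 3 (setdefault 'a' no-op, already exists): d = {'a': 9, 'b': 194}
After line 4 (get('d', 7) returns default since 'd' not in d): d = {'a': 9, 'b': 194, 'c': 7}

{'a': 9, 'b': 194, 'c': 7}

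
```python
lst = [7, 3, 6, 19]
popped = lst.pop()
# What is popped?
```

19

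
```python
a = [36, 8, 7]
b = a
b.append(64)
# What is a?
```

After line 1: a = [36, 8, 7]
After line 2 (b = a is an alias, same object): a = [36, 8, 7], b = [36, 8, 7]
After line 3 (b.append mutates the shared list): a = [36, 8, 7, 64], b = [36, 8, 7, 64]

[36, 8, 7, 64]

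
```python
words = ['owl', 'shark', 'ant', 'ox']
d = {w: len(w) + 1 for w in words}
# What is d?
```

{'owl': 4, 'shark': 6, 'ant': 4, 'ox': 3}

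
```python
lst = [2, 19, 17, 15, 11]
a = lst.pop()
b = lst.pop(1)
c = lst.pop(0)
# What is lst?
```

After line 1: lst = [2, 19, 17, 15, 11]
After line 2 (pop() -> a = 11): lst = [2, 19, 17, 15]
After line 3 (pop(1) -> b = 19): lst = [2, 17, 15]
After line 4 (pop(0) -> c = 2): lst = [17, 15]

[17, 15]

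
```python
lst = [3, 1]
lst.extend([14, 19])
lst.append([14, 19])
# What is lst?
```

After line 1: lst = [3, 1]
After line 2 (extend unpacks [14, 19]): lst = [3, 1, 14, 19]
After line 3 (append adds [14, 19] as single element): lst = [3, 1, 14, 19, [14, 19]]

[3, 1, 14, 19, [14, 19]]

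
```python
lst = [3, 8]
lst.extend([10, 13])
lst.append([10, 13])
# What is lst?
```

After line 1: lst = [3, 8]
After line 2 (extend unpacks [10, 13]): lst = [3, 8, 10, 13]
After line 3 (append adds [10, 13] as single element): lst = [3, 8, 10, 13, [10, 13]]

[3, 8, 10, 13, [10, 13]]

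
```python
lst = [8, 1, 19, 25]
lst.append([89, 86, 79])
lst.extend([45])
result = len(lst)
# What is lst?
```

After line 1: lst = [8, 1, 19, 25]
After line 2 (append adds [89, 86, 79] as single element): lst = [8, 1, 19, 25, [89, 86, 79]]
After line 3 (extend unpacks [45], adds 45): lst = [8, 1, 19, 25, [89, 86, 79], 45]
After line 4: result = len(lst) = 6

[8, 1, 19, 25, [89, 86, 79], 45]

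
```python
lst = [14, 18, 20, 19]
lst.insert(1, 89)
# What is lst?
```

[14, 89, 18, 20, 19]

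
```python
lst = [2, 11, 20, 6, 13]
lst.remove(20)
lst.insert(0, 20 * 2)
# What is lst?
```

After line 1: lst = [2, 11, 20, 6, 13]
After line 2 (remove first 20): lst = [2, 11, 6, 13]
After line 3 (insert 40 at index 0): lst = [40, 2, 11, 6, 13]

[40, 2, 11, 6, 13]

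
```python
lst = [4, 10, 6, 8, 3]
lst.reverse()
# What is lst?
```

[3, 8, 6, 10, 4]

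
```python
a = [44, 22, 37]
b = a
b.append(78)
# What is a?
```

After line 1: a = [44, 22, 37]
After line 2 (b = a is an alias, same object): a = [44, 22, 37], b = [44, 22, 37]
After line 3 (b.append mutates the shared list): a = [44, 22, 37, 78], b = [44, 22, 37, 78]

[44, 22, 37, 78]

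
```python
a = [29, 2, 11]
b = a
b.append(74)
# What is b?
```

After line 1: a = [29, 2, 11]
After line 2 (b = a is an alias, same object): a = [29, 2, 11], b = [29, 2, 11]
After line 3 (b.append mutates the shared list): a = [29, 2, 11, 74], b = [29, 2, 11, 74]

[29, 2, 11, 74]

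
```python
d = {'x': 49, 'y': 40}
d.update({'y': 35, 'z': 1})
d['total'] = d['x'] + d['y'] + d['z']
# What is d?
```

After line 1: d = {'x': 49, 'y': 40}
After line 2 (y overwritten, z added): d = {'x': 49, 'y': 35, 'z': 1}
After line 3 (total = 49 + 35 + 1 = 85): d = {'x': 49, 'y': 35, 'z': 1, 'total': 85}

{'x': 49, 'y': 35, 'z': 1, 'total': 85}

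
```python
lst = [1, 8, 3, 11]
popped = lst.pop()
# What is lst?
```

[1, 8, 3]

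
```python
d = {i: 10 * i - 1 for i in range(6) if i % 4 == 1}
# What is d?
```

{1: 9, 5: 49}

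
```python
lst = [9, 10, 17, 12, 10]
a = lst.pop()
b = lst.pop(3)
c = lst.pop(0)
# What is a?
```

After line 1: lst = [9, 10, 17, 12, 10]
After line 2 (pop() -> a = 10): lst = [9, 10, 17, 12]
After line 3 (pop(3) -> b = 12): lst = [9, 10, 17]
After line 4 (pop(0) -> c = 9): lst = [10, 17]

10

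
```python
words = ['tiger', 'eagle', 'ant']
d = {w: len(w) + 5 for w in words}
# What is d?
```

{'tiger': 10, 'eagle': 10, 'ant': 8}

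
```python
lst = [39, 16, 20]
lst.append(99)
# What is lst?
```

[39, 16, 20, 99]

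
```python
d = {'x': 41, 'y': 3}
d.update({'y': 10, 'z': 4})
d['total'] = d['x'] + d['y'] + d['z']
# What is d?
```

After line 1: d = {'x': 41, 'y': 3}
After line 2 (y overwritten, z added): d = {'x': 41, 'y': 10, 'z': 4}
After line 3 (total = 41 + 10 + 4 = 55): d = {'x': 41, 'y': 10, 'z': 4, 'total': 55}

{'x': 41, 'y': 10, 'z': 4, 'total': 55}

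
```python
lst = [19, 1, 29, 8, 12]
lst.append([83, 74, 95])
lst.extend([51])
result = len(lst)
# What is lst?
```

After line 1: lst = [19, 1, 29, 8, 12]
After line 2 (append adds [83, 74, 95] as single element): lst = [19, 1, 29, 8, 12, [83, 74, 95]]
After line 3 (extend unpacks [51], adds 51): lst = [19, 1, 29, 8, 12, [83, 74, 95], 51]
After line 4: result = len(lst) = 7

[19, 1, 29, 8, 12, [83, 74, 95], 51]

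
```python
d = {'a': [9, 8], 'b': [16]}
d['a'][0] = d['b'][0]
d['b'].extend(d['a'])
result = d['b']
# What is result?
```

After line 1: d = {'a': [9, 8], 'b': [16]}
After line 2 (a[0] = b[0] = 16): d = {'a': [16, 8], 'b': [16]}
After line 3 (b.extend(a) appends [16, 8]): d = {'a': [16, 8], 'b': [16, 16, 8]}
After line 4: result = d['b'] = [16, 16, 8]

[16, 16, 8]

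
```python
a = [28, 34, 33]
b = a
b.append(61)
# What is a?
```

After line 1: a = [28, 34, 33]
After line 2 (b = a is an alias, same object): a = [28, 34, 33], b = [28, 34, 33]
After line 3 (b.append mutates the shared list): a = [28, 34, 33, 61], b = [28, 34, 33, 61]

[28, 34, 33, 61]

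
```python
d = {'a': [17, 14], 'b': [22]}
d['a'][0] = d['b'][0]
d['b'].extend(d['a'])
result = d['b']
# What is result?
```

After line 1: d = {'a': [17, 14], 'b': [22]}
After line 2 (a[0] = b[0] = 22): d = {'a': [22, 14], 'b': [22]}
After line 3 (b.extend(a) appends [22, 14]): d = {'a': [22, 14], 'b': [22, 22, 14]}
After line 4: result = d['b'] = [22, 22, 14]

[22, 22, 14]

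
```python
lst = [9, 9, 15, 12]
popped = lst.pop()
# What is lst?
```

[9, 9, 15]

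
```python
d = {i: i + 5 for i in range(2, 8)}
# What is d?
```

{2: 7, 3: 8, 4: 9, 5: 10, 6: 11, 7: 12}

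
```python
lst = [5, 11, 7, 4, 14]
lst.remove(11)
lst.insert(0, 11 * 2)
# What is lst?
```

After line 1: lst = [5, 11, 7, 4, 14]
After line 2 (remove first 11): lst = [5, 7, 4, 14]
After line 3 (insert 22 at index 0): lst = [22, 5, 7, 4, 14]

[22, 5, 7, 4, 14]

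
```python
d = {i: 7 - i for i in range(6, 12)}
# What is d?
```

{6: 1, 7: 0, 8: -1, 9: -2, 10: -3, 11: -4}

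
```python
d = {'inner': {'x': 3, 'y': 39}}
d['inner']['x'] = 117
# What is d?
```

After line 1: d = {'inner': {'x': 3, 'y': 39}}
After line 2 (inner x overwritten): d = {'inner': {'x': 117, 'y': 39}}

{'inner': {'x': 117, 'y': 39}}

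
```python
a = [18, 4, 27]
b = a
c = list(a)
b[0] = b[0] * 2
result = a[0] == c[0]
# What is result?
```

After line 1: a = [18, 4, 27]
After line 2 (b = a, alias): a = [18, 4, 27], b = [18, 4, 27]
After line 3 (c = list(a) is a copy, new object): c = [18, 4, 27]
After line 4 (b[0] = 18 * 2 = 36; mutates shared a/b): a = b = [36, 4, 27], c = [18, 4, 27]
After line 5 (a[0] = 36, c[0] = 18; result = False)

False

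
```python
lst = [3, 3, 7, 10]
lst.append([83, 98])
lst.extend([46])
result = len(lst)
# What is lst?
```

After line 1: lst = [3, 3, 7, 10]
After line 2 (append adds [83, 98] as single element): lst = [3, 3, 7, 10, [83, 98]]
After line 3 (extend unpacks [46], adds 46): lst = [3, 3, 7, 10, [83, 98], 46]
After line 4: result = len(lst) = 6

[3, 3, 7, 10, [83, 98], 46]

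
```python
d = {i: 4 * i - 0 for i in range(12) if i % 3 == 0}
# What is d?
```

{0: 0, 3: 12, 6: 24, 9: 36}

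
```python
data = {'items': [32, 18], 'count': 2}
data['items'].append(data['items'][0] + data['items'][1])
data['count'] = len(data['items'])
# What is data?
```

After line 1: data = {'items': [32, 18], 'count': 2}
After line 2 (append 32 + 18 = 50): data = {'items': [32, 18, 50], 'count': 2}
After line 3 (count = len(items) = 3): data = {'items': [32, 18, 50], 'count': 3}

{'items': [32, 18, 50], 'count': 3}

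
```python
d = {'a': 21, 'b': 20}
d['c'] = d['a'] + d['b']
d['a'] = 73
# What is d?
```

After line 1: d = {'a': 21, 'b': 20}
After line 2 (d['c'] = 21 + 20): d = {'a': 21, 'b': 20, 'c': 41}
After line 3: d = {'a': 73, 'b': 20, 'c': 41}

{'a': 73, 'b': 20, 'c': 41}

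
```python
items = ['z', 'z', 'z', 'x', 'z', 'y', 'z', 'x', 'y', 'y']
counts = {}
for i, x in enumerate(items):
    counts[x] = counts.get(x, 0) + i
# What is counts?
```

Initial: counts = {}, items = ['z', 'z', 'z', 'x', 'z', 'y', 'z', 'x', 'y', 'y']
i=0, x='z': counts = {'z': 0}
i=1, x='z': counts = {'z': 1}
i=2, x='z': counts = {'z': 3}
i=3, x='x': counts = {'z': 3, 'x': 3}
i=4, x='z': counts = {'z': 7, 'x': 3}
i=5, x='y': counts = {'z': 7, 'x': 3, 'y': 5}
i=6, x='z': counts = {'z': 13, 'x': 3, 'y': 5}
i=7, x='x': counts = {'z': 13, 'x': 10, 'y': 5}
i=8, x='y': counts = {'z': 13, 'x': 10, 'y': 13}
i=9, x='y': counts = {'z': 13, 'x': 10, 'y': 22}

{'z': 13, 'x': 10, 'y': 22}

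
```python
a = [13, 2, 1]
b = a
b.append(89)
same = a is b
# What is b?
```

After line 1: a = [13, 2, 1]
After line 2 (b = a is an alias, same object): a = [13, 2, 1], b = [13, 2, 1]
After line 3 (b.append mutates the shared list): a = [13, 2, 1, 89], b = [13, 2, 1, 89]
After line 4 (same = a is b; same object -> True): same = True

[13, 2, 1, 89]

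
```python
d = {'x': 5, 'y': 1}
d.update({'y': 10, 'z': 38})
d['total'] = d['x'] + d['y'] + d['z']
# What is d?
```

After line 1: d = {'x': 5, 'y': 1}
After line 2 (y overwritten, z added): d = {'x': 5, 'y': 10, 'z': 38}
After line 3 (total = 5 + 10 + 38 = 53): d = {'x': 5, 'y': 10, 'z': 38, 'total': 53}

{'x': 5, 'y': 10, 'z': 38, 'total': 53}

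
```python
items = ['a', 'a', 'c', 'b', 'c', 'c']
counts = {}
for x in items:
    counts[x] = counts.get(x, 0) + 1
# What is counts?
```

Initial: counts = {}, items = ['a', 'a', 'c', 'b', 'c', 'c']
See 'a': counts = {'a': 1}
See 'a': counts = {'a': 2}
See 'c': counts = {'a': 2, 'c': 1}
See 'b': counts = {'a': 2, 'c': 1, 'b': 1}
See 'c': counts = {'a': 2, 'c': 2, 'b': 1}
See 'c': counts = {'a': 2, 'c': 3, 'b': 1}

{'a': 2, 'c': 3, 'b': 1}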